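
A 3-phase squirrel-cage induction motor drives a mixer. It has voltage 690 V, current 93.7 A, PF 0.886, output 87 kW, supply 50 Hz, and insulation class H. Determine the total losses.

P_in = √3·V·I·cosφ = 1.732×690×93.7×0.886 = 99213 W
P_out = 87000 W
Losses = P_in − P_out = 99213 − 87000 = 12213 W

12.2 kW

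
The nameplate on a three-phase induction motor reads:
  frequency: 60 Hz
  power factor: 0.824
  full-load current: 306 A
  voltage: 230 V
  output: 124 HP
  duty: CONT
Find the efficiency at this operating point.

P_out = 124 × 746 = 92504 W
P_in = √3·V_L·I_L·cosφ = 1.732 × 230 × 306 × 0.824 = 100444 W
η = P_out / P_in = 92504 / 100444 = 0.921 = 92.1%

92.1 %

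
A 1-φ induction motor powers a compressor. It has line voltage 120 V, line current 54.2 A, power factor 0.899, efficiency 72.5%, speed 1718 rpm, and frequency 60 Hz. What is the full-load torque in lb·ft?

P_in = V·I·cosφ = 120 × 54.2 × 0.899 = 5847 W
P_out = η·P_in = 0.725 × 5847 = 4239 W
n = 1718 rpm
ω = 2π×1718/60 = 179.9 rad/s
τ = P_out/ω = 4239/179.9 = 23.56 N·m
In lb·ft: 23.56/1.356 = 17.4 lb·ft

17.4 lb·ft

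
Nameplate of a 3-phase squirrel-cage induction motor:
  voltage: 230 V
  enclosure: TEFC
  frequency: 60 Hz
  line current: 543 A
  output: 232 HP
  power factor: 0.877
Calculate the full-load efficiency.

91.2 %

P_out = 232 × 746 = 173072 W
P_in = √3·V_L·I_L·cosφ = 1.732 × 230 × 543 × 0.877 = 189703 W
η = P_out / P_in = 173072 / 189703 = 0.912 = 91.2%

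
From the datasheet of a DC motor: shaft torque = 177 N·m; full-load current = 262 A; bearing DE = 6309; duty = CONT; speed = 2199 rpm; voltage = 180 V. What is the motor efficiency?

86.4 %

ω = 2π × 2199/60 = 230.3 rad/s; P_out = τω = 177 × 230.3 = 40763 W
P_in = V·I = 180 × 262 = 47160 W
η = P_out / P_in = 40763 / 47160 = 0.864 = 86.4%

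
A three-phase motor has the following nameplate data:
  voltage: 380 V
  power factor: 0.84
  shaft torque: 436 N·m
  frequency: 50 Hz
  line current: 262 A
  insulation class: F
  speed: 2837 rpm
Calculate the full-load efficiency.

ω = 2π × 2837/60 = 297.1 rad/s; P_out = τω = 436 × 297.1 = 129536 W
P_in = √3·V_L·I_L·cosφ = 1.732 × 380 × 262 × 0.84 = 144848 W
η = P_out / P_in = 129536 / 144848 = 0.894 = 89.4%

89.4 %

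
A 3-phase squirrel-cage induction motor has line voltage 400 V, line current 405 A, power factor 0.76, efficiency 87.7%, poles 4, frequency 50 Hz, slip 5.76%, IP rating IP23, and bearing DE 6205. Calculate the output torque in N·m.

1260 N·m

P_in = √3·V·I·cosφ = 1.732 × 400 × 405 × 0.76 = 213244 W
P_out = η·P_in = 0.877 × 213244 = 187015 W
n_s = 120×50/4 = 1500 rpm; n = 1500×(1−0.0576) = 1414 rpm
ω = 2π×1414/60 = 148.1 rad/s
τ = P_out/ω = 187015/148.1 = 1260 N·m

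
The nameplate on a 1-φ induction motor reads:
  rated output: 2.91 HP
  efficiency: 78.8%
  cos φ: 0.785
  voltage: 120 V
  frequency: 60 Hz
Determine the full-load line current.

P_out = 2.91 × 746 = 2171 W
P_in = P_out / η = 2171 / 0.788 = 2755 W
I = P_in / (V·cosφ) = 2755 / (120 × 0.785) = 29.2 A

29.2 A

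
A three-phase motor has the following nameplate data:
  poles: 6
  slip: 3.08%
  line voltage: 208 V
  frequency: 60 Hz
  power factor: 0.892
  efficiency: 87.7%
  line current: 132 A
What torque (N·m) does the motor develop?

P_in = √3·V·I·cosφ = 1.732 × 208 × 132 × 0.892 = 42418 W
P_out = η·P_in = 0.877 × 42418 = 37201 W
n_s = 120×60/6 = 1200 rpm; n = 1200×(1−0.0308) = 1163 rpm
ω = 2π×1163/60 = 121.8 rad/s
τ = P_out/ω = 37201/121.8 = 305 N·m

305 N·m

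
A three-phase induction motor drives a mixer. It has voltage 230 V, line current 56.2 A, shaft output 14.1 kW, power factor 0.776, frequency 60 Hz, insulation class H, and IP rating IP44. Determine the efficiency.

P_out = 14.1 kW = 14100 W
P_in = √3·V_L·I_L·cosφ = 1.732 × 230 × 56.2 × 0.776 = 17373 W
η = P_out / P_in = 14100 / 17373 = 0.812 = 81.2%

81.2 %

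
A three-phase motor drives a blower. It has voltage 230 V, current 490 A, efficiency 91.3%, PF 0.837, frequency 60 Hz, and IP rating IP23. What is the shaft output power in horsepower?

P_in = √3·V·I·cosφ = 1.732 × 230 × 490 × 0.837 = 163379 W
P_out = η·P_in = 0.913 × 163379 = 149165 W
= 149165/746 = 200 HP

200 HP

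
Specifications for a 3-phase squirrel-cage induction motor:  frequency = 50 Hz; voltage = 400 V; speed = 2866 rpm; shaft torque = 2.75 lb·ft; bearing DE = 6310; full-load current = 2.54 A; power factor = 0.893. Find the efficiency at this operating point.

τ = 2.75 lb·ft × 1.356 = 3.729 N·m
ω = 2π × 2866/60 = 300.1 rad/s; P_out = τω = 3.729 × 300.1 = 1119 W
P_in = √3·V_L·I_L·cosφ = 1.732 × 400 × 2.54 × 0.893 = 1571 W
η = P_out / P_in = 1119 / 1571 = 0.712 = 71.2%

71.2 %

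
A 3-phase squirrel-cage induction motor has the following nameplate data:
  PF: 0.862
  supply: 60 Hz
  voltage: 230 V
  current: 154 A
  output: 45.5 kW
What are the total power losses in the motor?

P_in = √3·V·I·cosφ = 1.732×230×154×0.862 = 52881 W
P_out = 45500 W
Losses = P_in − P_out = 52881 − 45500 = 7381 W

7.38 kW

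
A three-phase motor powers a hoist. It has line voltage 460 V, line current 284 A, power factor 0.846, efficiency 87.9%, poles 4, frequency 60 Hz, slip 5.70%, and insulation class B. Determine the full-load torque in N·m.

947 N·m

P_in = √3·V·I·cosφ = 1.732 × 460 × 284 × 0.846 = 191423 W
P_out = η·P_in = 0.879 × 191423 = 168261 W
n_s = 120×60/4 = 1800 rpm; n = 1800×(1−0.057) = 1697 rpm
ω = 2π×1697/60 = 177.7 rad/s
τ = P_out/ω = 168261/177.7 = 947 N·m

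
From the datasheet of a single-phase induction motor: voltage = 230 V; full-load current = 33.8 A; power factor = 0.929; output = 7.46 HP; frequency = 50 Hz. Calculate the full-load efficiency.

77.1 %

P_out = 7.46 × 746 = 5565 W
P_in = V·I·cosφ = 230 × 33.8 × 0.929 = 7222 W
η = P_out / P_in = 5565 / 7222 = 0.771 = 77.1%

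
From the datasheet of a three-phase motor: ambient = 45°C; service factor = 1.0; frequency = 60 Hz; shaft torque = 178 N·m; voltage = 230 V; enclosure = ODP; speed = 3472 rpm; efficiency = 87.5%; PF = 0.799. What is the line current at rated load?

232 A

ω = 2π×3472/60 = 363.6 rad/s; P_out = τω = 178 × 363.6 = 64721 W
P_in = P_out / η = 64721 / 0.875 = 73967 W
I_L = P_in / (√3·V_L·cosφ) = 73967 / (1.732 × 230 × 0.799) = 232 A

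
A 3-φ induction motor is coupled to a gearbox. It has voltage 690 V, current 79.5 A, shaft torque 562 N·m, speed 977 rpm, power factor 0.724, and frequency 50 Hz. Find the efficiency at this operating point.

ω = 2π × 977/60 = 102.3 rad/s; P_out = τω = 562 × 102.3 = 57493 W
P_in = √3·V_L·I_L·cosφ = 1.732 × 690 × 79.5 × 0.724 = 68786 W
η = P_out / P_in = 57493 / 68786 = 0.836 = 83.6%

83.6 %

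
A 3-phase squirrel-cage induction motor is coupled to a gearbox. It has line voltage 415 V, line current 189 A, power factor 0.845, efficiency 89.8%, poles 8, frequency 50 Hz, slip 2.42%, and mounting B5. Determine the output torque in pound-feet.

992 lb·ft

P_in = √3·V·I·cosφ = 1.732 × 415 × 189 × 0.845 = 114793 W
P_out = η·P_in = 0.898 × 114793 = 103084 W
n_s = 120×50/8 = 750 rpm; n = 750×(1−0.0242) = 732 rpm
ω = 2π×732/60 = 76.65 rad/s
τ = P_out/ω = 103084/76.65 = 1345 N·m
In lb·ft: 1345/1.356 = 992 lb·ft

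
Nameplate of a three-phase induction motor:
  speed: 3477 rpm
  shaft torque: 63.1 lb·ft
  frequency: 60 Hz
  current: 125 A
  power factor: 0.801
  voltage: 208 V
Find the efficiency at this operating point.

86.4 %

τ = 63.1 lb·ft × 1.356 = 85.56 N·m
ω = 2π × 3477/60 = 364.1 rad/s; P_out = τω = 85.56 × 364.1 = 31152 W
P_in = √3·V_L·I_L·cosφ = 1.732 × 208 × 125 × 0.801 = 36071 W
η = P_out / P_in = 31152 / 36071 = 0.864 = 86.4%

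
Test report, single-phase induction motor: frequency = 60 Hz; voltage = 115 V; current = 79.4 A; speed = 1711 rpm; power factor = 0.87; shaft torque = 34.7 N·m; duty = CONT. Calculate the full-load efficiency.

78.3 %

ω = 2π × 1711/60 = 179.2 rad/s; P_out = τω = 34.7 × 179.2 = 6218 W
P_in = V·I·cosφ = 115 × 79.4 × 0.87 = 7944 W
η = P_out / P_in = 6218 / 7944 = 0.783 = 78.3%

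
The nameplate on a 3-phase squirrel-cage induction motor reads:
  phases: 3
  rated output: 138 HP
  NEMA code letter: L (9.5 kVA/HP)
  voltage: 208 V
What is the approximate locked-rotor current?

3640 A

S_LR = 9.5 × 138 = 1311 kVA
I_LR = S_LR/(√3·V_L) = 1311000/(1.732×208) = 3640 A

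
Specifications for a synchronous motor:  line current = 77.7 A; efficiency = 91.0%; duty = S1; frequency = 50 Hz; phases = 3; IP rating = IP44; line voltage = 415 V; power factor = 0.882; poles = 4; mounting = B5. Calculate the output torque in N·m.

285 N·m

P_in = √3·V·I·cosφ = 1.732 × 415 × 77.7 × 0.882 = 49259 W
P_out = η·P_in = 0.91 × 49259 = 44826 W
n = n_s = 120×50/4 = 1500 rpm (synchronous)
ω = 2π×1500/60 = 157.1 rad/s
τ = P_out/ω = 44826/157.1 = 285 N·m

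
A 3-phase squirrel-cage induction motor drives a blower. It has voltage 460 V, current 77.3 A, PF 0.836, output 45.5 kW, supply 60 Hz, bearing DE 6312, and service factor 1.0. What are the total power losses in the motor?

P_in = √3·V·I·cosφ = 1.732×460×77.3×0.836 = 51486 W
P_out = 45500 W
Losses = P_in − P_out = 51486 − 45500 = 5986 W

5990 W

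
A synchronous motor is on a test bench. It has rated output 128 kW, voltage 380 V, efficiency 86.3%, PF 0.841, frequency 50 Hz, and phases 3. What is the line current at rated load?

268 A

P_out = 128 kW = 128000 W
P_in = P_out / η = 128000 / 0.863 = 148320 W
I_L = P_in / (√3·V_L·cosφ) = 148320 / (1.732 × 380 × 0.841) = 268 A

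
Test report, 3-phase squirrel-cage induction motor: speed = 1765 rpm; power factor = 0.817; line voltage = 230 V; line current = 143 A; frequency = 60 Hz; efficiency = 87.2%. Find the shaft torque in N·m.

P_in = √3·V·I·cosφ = 1.732 × 230 × 143 × 0.817 = 46541 W
P_out = η·P_in = 0.872 × 46541 = 40584 W
n = 1765 rpm
ω = 2π×1765/60 = 184.8 rad/s
τ = P_out/ω = 40584/184.8 = 220 N·m

220 N·m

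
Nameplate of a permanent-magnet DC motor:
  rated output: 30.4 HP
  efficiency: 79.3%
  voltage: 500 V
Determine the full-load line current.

57.2 A

P_out = 30.4 × 746 = 22678 W
P_in = P_out / η = 22678 / 0.793 = 28598 W
I = P_in / V = 28598 / 500 = 57.2 A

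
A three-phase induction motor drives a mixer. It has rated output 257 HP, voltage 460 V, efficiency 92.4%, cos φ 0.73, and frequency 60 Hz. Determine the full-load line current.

P_out = 257 × 746 = 191722 W
P_in = P_out / η = 191722 / 0.924 = 207491 W
I_L = P_in / (√3·V_L·cosφ) = 207491 / (1.732 × 460 × 0.73) = 357 A

357 A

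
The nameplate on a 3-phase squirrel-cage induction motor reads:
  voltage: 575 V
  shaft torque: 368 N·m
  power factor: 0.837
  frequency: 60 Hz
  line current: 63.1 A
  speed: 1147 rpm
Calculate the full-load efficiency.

ω = 2π × 1147/60 = 120.1 rad/s; P_out = τω = 368 × 120.1 = 44197 W
P_in = √3·V_L·I_L·cosφ = 1.732 × 575 × 63.1 × 0.837 = 52598 W
η = P_out / P_in = 44197 / 52598 = 0.840 = 84.0%

84.0 %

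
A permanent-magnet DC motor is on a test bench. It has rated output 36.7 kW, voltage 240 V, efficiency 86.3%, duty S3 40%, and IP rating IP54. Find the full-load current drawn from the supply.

P_out = 36.7 kW = 36700 W
P_in = P_out / η = 36700 / 0.863 = 42526 W
I = P_in / V = 42526 / 240 = 177 A

177 A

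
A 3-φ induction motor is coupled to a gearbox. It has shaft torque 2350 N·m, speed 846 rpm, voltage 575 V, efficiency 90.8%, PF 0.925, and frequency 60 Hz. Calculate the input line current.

ω = 2π×846/60 = 88.59 rad/s; P_out = τω = 2350 × 88.59 = 208187 W
P_in = P_out / η = 208187 / 0.908 = 229281 W
I_L = P_in / (√3·V_L·cosφ) = 229281 / (1.732 × 575 × 0.925) = 249 A

249 A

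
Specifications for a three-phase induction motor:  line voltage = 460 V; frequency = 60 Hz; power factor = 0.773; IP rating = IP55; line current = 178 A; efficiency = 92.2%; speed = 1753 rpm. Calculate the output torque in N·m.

551 N·m

P_in = √3·V·I·cosφ = 1.732 × 460 × 178 × 0.773 = 109624 W
P_out = η·P_in = 0.922 × 109624 = 101073 W
n = 1753 rpm
ω = 2π×1753/60 = 183.6 rad/s
τ = P_out/ω = 101073/183.6 = 551 N·m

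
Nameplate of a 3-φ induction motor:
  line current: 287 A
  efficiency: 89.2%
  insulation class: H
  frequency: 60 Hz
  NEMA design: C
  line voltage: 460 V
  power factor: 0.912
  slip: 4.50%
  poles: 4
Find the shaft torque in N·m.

1030 N·m

P_in = √3·V·I·cosφ = 1.732 × 460 × 287 × 0.912 = 208537 W
P_out = η·P_in = 0.892 × 208537 = 186015 W
n_s = 120×60/4 = 1800 rpm; n = 1800×(1−0.045) = 1719 rpm
ω = 2π×1719/60 = 180 rad/s
τ = P_out/ω = 186015/180 = 1030 N·m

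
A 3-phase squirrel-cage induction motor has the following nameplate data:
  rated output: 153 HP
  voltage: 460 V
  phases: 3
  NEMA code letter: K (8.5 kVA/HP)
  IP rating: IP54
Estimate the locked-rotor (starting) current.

S_LR = 8.5 × 153 = 1300.5 kVA
I_LR = S_LR/(√3·V_L) = 1300500/(1.732×460) = 1630 A

1630 A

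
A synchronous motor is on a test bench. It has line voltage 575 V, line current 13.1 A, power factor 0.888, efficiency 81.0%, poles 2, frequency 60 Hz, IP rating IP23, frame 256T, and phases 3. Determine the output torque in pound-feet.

18.4 lb·ft

P_in = √3·V·I·cosφ = 1.732 × 575 × 13.1 × 0.888 = 11585 W
P_out = η·P_in = 0.81 × 11585 = 9384 W
n = n_s = 120×60/2 = 3600 rpm (synchronous)
ω = 2π×3600/60 = 377 rad/s
τ = P_out/ω = 9384/377 = 24.89 N·m
In lb·ft: 24.89/1.356 = 18.4 lb·ft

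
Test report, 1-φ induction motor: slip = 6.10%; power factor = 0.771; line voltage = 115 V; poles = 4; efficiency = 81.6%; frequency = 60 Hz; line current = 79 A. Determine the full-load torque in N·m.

P_in = V·I·cosφ = 115 × 79 × 0.771 = 7005 W
P_out = η·P_in = 0.816 × 7005 = 5716 W
n_s = 120×60/4 = 1800 rpm; n = 1800×(1−0.061) = 1690 rpm
ω = 2π×1690/60 = 177 rad/s
τ = P_out/ω = 5716/177 = 32.3 N·m

32.3 N·m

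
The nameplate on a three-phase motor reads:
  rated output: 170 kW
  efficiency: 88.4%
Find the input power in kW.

192 kW

P_out = 170000 W
P_in = P_out/η = 170000/0.884 = 192308 W = 192 kW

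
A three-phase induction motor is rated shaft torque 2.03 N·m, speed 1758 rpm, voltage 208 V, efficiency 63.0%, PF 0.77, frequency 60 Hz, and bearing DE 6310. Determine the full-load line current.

2.14 A

ω = 2π×1758/60 = 184.1 rad/s; P_out = τω = 2.03 × 184.1 = 374 W
P_in = P_out / η = 374 / 0.630 = 594 W
I_L = P_in / (√3·V_L·cosφ) = 594 / (1.732 × 208 × 0.77) = 2.14 A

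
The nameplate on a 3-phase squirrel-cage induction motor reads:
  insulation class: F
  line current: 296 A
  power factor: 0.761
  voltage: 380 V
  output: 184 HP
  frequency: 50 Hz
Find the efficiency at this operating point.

92.6 %

P_out = 184 × 746 = 137264 W
P_in = √3·V_L·I_L·cosφ = 1.732 × 380 × 296 × 0.761 = 148254 W
η = P_out / P_in = 137264 / 148254 = 0.926 = 92.6%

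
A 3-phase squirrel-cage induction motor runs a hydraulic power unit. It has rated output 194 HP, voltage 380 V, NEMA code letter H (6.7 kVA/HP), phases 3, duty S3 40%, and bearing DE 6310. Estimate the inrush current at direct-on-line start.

1970 A

S_LR = 6.7 × 194 = 1299.8 kVA
I_LR = S_LR/(√3·V_L) = 1299800/(1.732×380) = 1970 A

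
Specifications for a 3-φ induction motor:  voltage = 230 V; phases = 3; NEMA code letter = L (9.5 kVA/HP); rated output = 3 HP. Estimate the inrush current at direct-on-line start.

S_LR = 9.5 × 3 = 28.5 kVA
I_LR = S_LR/(√3·V_L) = 28500/(1.732×230) = 71.5 A

71.5 A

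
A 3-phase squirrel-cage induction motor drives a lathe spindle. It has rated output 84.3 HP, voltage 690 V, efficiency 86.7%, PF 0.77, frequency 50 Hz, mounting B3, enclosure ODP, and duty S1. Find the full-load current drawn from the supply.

P_out = 84.3 × 746 = 62888 W
P_in = P_out / η = 62888 / 0.867 = 72535 W
I_L = P_in / (√3·V_L·cosφ) = 72535 / (1.732 × 690 × 0.77) = 78.8 A

78.8 A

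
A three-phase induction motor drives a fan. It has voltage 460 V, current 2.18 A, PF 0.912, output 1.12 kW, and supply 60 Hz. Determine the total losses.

464 W

P_in = √3·V·I·cosφ = 1.732×460×2.18×0.912 = 1584 W
P_out = 1120 W
Losses = P_in − P_out = 1584 − 1120 = 464 W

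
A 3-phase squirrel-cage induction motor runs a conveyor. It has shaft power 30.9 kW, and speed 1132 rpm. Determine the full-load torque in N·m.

ω = 2π × 1132/60 = 118.5 rad/s
τ = P/ω = 30900/118.5 = 261 N·m

261 N·m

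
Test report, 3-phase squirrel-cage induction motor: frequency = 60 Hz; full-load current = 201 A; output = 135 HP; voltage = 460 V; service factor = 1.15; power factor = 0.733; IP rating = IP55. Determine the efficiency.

P_out = 135 × 746 = 100710 W
P_in = √3·V_L·I_L·cosφ = 1.732 × 460 × 201 × 0.733 = 117383 W
η = P_out / P_in = 100710 / 117383 = 0.858 = 85.8%

85.8 %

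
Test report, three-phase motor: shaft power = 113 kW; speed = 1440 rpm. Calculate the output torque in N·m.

ω = 2π × 1440/60 = 150.8 rad/s
τ = P/ω = 113000/150.8 = 749 N·m

749 N·m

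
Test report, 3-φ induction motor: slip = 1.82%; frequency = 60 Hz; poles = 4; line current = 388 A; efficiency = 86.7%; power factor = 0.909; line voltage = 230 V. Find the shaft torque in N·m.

P_in = √3·V·I·cosφ = 1.732 × 230 × 388 × 0.909 = 140498 W
P_out = η·P_in = 0.867 × 140498 = 121812 W
n_s = 120×60/4 = 1800 rpm; n = 1800×(1−0.0182) = 1767 rpm
ω = 2π×1767/60 = 185 rad/s
τ = P_out/ω = 121812/185 = 658 N·m

658 N·m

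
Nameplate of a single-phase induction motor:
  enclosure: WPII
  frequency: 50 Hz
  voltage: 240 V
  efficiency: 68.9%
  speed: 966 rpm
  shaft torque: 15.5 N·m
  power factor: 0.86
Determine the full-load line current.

11 A

ω = 2π×966/60 = 101.2 rad/s; P_out = τω = 15.5 × 101.2 = 1569 W
P_in = P_out / η = 1569 / 0.689 = 2277 W
I = P_in / (V·cosφ) = 2277 / (240 × 0.86) = 11 A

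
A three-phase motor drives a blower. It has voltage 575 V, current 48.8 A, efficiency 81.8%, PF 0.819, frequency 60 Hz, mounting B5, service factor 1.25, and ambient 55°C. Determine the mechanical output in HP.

P_in = √3·V·I·cosφ = 1.732 × 575 × 48.8 × 0.819 = 39803 W
P_out = η·P_in = 0.818 × 39803 = 32559 W
= 32559/746 = 43.6 HP

43.6 HP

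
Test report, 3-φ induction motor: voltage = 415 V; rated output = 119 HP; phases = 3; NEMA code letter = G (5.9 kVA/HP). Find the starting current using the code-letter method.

S_LR = 5.9 × 119 = 702.1 kVA
I_LR = S_LR/(√3·V_L) = 702100/(1.732×415) = 977 A

977 A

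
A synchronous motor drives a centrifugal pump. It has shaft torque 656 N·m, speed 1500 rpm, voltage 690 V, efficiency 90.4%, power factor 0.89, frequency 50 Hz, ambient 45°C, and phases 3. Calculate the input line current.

ω = 2π×1500/60 = 157.1 rad/s; P_out = τω = 656 × 157.1 = 103058 W
P_in = P_out / η = 103058 / 0.904 = 114002 W
I_L = P_in / (√3·V_L·cosφ) = 114002 / (1.732 × 690 × 0.89) = 107 A

107 A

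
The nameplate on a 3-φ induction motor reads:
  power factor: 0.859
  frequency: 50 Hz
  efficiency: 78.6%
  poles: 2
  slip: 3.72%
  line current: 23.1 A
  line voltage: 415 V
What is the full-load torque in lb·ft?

27.3 lb·ft

P_in = √3·V·I·cosφ = 1.732 × 415 × 23.1 × 0.859 = 14263 W
P_out = η·P_in = 0.786 × 14263 = 11211 W
n_s = 120×50/2 = 3000 rpm; n = 3000×(1−0.0372) = 2888 rpm
ω = 2π×2888/60 = 302.4 rad/s
τ = P_out/ω = 11211/302.4 = 37.07 N·m
In lb·ft: 37.07/1.356 = 27.3 lb·ft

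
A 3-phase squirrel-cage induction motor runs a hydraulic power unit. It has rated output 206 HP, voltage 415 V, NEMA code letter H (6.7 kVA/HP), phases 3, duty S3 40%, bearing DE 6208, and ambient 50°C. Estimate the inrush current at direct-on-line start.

S_LR = 6.7 × 206 = 1380.2 kVA
I_LR = S_LR/(√3·V_L) = 1380200/(1.732×415) = 1920 A

1920 A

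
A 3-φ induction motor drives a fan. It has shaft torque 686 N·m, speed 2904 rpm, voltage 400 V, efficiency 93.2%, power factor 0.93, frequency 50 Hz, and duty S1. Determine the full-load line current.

347 A

ω = 2π×2904/60 = 304.1 rad/s; P_out = τω = 686 × 304.1 = 208613 W
P_in = P_out / η = 208613 / 0.932 = 223834 W
I_L = P_in / (√3·V_L·cosφ) = 223834 / (1.732 × 400 × 0.93) = 347 A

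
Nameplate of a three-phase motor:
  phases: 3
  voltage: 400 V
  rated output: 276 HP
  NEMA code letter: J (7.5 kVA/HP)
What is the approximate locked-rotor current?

S_LR = 7.5 × 276 = 2070 kVA
I_LR = S_LR/(√3·V_L) = 2070000/(1.732×400) = 2990 A

2990 A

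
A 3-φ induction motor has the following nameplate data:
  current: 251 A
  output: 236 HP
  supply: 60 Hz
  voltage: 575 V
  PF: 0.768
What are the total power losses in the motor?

15900 W

P_in = √3·V·I·cosφ = 1.732×575×251×0.768 = 191978 W
P_out = 236×746 = 176056 W
Losses = P_in − P_out = 191978 − 176056 = 15922 W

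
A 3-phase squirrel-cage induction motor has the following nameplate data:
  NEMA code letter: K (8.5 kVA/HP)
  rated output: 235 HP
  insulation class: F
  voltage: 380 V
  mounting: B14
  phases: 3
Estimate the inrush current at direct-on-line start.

S_LR = 8.5 × 235 = 1997.5 kVA
I_LR = S_LR/(√3·V_L) = 1997500/(1.732×380) = 3030 A

3030 A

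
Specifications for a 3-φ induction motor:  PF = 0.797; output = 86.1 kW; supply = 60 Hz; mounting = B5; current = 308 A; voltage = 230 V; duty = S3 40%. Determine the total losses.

11.7 kW

P_in = √3·V·I·cosφ = 1.732×230×308×0.797 = 97788 W
P_out = 86100 W
Losses = P_in − P_out = 97788 − 86100 = 11688 W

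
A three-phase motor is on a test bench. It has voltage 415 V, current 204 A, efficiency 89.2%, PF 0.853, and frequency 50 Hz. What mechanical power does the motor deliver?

112 kW

P_in = √3·V·I·cosφ = 1.732 × 415 × 204 × 0.853 = 125076 W
P_out = η·P_in = 0.892 × 125076 = 111568 W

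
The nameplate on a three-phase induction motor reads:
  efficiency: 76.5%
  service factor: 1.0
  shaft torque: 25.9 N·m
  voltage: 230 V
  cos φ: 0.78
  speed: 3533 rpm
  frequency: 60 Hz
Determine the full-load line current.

ω = 2π×3533/60 = 370 rad/s; P_out = τω = 25.9 × 370 = 9583 W
P_in = P_out / η = 9583 / 0.765 = 12527 W
I_L = P_in / (√3·V_L·cosφ) = 12527 / (1.732 × 230 × 0.78) = 40.3 A

40.3 A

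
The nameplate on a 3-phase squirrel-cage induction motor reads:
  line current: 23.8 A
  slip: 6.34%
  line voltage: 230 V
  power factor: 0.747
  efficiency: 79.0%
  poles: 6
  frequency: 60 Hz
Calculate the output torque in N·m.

47.5 N·m

P_in = √3·V·I·cosφ = 1.732 × 230 × 23.8 × 0.747 = 7082 W
P_out = η·P_in = 0.79 × 7082 = 5595 W
n_s = 120×60/6 = 1200 rpm; n = 1200×(1−0.0634) = 1124 rpm
ω = 2π×1124/60 = 117.7 rad/s
τ = P_out/ω = 5595/117.7 = 47.5 N·m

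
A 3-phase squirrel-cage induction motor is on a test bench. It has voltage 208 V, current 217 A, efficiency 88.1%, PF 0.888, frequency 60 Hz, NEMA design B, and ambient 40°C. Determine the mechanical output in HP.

82 HP

P_in = √3·V·I·cosφ = 1.732 × 208 × 217 × 0.888 = 69420 W
P_out = η·P_in = 0.881 × 69420 = 61159 W
= 61159/746 = 82 HP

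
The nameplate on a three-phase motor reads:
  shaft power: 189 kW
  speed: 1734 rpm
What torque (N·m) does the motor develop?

ω = 2π × 1734/60 = 181.6 rad/s
τ = P/ω = 189000/181.6 = 1040 N·m

1040 N·m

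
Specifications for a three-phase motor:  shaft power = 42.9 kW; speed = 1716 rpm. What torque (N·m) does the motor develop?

ω = 2π × 1716/60 = 179.7 rad/s
τ = P/ω = 42900/179.7 = 239 N·m

239 N·m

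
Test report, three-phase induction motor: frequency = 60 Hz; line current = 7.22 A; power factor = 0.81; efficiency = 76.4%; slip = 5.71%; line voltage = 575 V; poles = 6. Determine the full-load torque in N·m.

37.6 N·m

P_in = √3·V·I·cosφ = 1.732 × 575 × 7.22 × 0.81 = 5824 W
P_out = η·P_in = 0.764 × 5824 = 4450 W
n_s = 120×60/6 = 1200 rpm; n = 1200×(1−0.0571) = 1131 rpm
ω = 2π×1131/60 = 118.4 rad/s
τ = P_out/ω = 4450/118.4 = 37.6 N·m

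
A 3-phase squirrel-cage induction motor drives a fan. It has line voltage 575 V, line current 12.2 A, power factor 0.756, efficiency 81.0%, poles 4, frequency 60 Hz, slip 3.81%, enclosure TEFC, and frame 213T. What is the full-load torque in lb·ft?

P_in = √3·V·I·cosφ = 1.732 × 575 × 12.2 × 0.756 = 9185 W
P_out = η·P_in = 0.81 × 9185 = 7440 W
n_s = 120×60/4 = 1800 rpm; n = 1800×(1−0.0381) = 1731 rpm
ω = 2π×1731/60 = 181.3 rad/s
τ = P_out/ω = 7440/181.3 = 41.04 N·m
In lb·ft: 41.04/1.356 = 30.3 lb·ft

30.3 lb·ft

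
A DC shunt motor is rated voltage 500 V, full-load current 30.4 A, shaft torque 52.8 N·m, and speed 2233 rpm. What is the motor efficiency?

ω = 2π × 2233/60 = 233.8 rad/s; P_out = τω = 52.8 × 233.8 = 12345 W
P_in = V·I = 500 × 30.4 = 15200 W
η = P_out / P_in = 12345 / 15200 = 0.812 = 81.2%

81.2 %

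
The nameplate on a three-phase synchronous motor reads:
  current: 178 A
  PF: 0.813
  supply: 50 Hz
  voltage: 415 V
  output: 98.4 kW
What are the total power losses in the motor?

P_in = √3·V·I·cosφ = 1.732×415×178×0.813 = 104018 W
P_out = 98400 W
Losses = P_in − P_out = 104018 − 98400 = 5618 W

5.62 kW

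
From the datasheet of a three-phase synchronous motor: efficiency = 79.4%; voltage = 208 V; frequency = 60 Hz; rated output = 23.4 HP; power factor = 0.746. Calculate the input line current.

81.8 A

P_out = 23.4 × 746 = 17456 W
P_in = P_out / η = 17456 / 0.794 = 21985 W
I_L = P_in / (√3·V_L·cosφ) = 21985 / (1.732 × 208 × 0.746) = 81.8 A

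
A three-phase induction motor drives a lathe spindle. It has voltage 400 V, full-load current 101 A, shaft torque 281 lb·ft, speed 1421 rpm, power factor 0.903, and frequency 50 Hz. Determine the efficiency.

89.7 %

τ = 281 lb·ft × 1.356 = 381 N·m
ω = 2π × 1421/60 = 148.8 rad/s; P_out = τω = 381 × 148.8 = 56693 W
P_in = √3·V_L·I_L·cosφ = 1.732 × 400 × 101 × 0.903 = 63185 W
η = P_out / P_in = 56693 / 63185 = 0.897 = 89.7%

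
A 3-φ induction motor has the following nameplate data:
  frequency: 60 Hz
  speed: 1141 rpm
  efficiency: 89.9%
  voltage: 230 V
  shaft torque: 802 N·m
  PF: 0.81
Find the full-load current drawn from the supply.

ω = 2π×1141/60 = 119.5 rad/s; P_out = τω = 802 × 119.5 = 95839 W
P_in = P_out / η = 95839 / 0.899 = 106606 W
I_L = P_in / (√3·V_L·cosφ) = 106606 / (1.732 × 230 × 0.81) = 330 A

330 A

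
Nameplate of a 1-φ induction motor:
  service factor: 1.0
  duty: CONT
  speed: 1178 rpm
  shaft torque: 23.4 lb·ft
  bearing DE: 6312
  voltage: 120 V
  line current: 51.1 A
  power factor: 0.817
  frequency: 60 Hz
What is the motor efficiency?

78.1 %

τ = 23.4 lb·ft × 1.356 = 31.73 N·m
ω = 2π × 1178/60 = 123.4 rad/s; P_out = τω = 31.73 × 123.4 = 3915 W
P_in = V·I·cosφ = 120 × 51.1 × 0.817 = 5010 W
η = P_out / P_in = 3915 / 5010 = 0.781 = 78.1%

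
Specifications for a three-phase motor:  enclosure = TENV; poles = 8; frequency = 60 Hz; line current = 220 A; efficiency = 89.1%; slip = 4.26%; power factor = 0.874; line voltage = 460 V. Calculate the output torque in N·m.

1510 N·m

P_in = √3·V·I·cosφ = 1.732 × 460 × 220 × 0.874 = 153193 W
P_out = η·P_in = 0.891 × 153193 = 136495 W
n_s = 120×60/8 = 900 rpm; n = 900×(1−0.0426) = 862 rpm
ω = 2π×862/60 = 90.27 rad/s
τ = P_out/ω = 136495/90.27 = 1510 N·m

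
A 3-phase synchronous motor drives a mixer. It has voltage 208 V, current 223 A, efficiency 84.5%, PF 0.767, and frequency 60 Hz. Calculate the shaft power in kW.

P_in = √3·V·I·cosφ = 1.732 × 208 × 223 × 0.767 = 61619 W
P_out = η·P_in = 0.845 × 61619 = 52068 W

52.1 kW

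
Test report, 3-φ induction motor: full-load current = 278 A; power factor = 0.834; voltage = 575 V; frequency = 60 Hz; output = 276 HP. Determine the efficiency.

P_out = 276 × 746 = 205896 W
P_in = √3·V_L·I_L·cosφ = 1.732 × 575 × 278 × 0.834 = 230901 W
η = P_out / P_in = 205896 / 230901 = 0.892 = 89.2%

89.2 %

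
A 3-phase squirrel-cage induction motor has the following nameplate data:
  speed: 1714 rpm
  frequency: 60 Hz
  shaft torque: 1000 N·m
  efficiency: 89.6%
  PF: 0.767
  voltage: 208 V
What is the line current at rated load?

725 A

ω = 2π×1714/60 = 179.5 rad/s; P_out = τω = 1000 × 179.5 = 179500 W
P_in = P_out / η = 179500 / 0.896 = 200335 W
I_L = P_in / (√3·V_L·cosφ) = 200335 / (1.732 × 208 × 0.767) = 725 A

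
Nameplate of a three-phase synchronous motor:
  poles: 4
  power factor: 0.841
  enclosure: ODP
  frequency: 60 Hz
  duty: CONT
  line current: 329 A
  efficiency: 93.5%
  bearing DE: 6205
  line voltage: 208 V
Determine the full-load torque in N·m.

P_in = √3·V·I·cosφ = 1.732 × 208 × 329 × 0.841 = 99679 W
P_out = η·P_in = 0.935 × 99679 = 93200 W
n = n_s = 120×60/4 = 1800 rpm (synchronous)
ω = 2π×1800/60 = 188.5 rad/s
τ = P_out/ω = 93200/188.5 = 494 N·m

494 N·m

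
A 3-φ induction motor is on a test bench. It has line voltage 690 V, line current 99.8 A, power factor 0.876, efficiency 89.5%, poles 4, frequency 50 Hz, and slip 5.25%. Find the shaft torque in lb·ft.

P_in = √3·V·I·cosφ = 1.732 × 690 × 99.8 × 0.876 = 104480 W
P_out = η·P_in = 0.895 × 104480 = 93510 W
n_s = 120×50/4 = 1500 rpm; n = 1500×(1−0.0525) = 1421 rpm
ω = 2π×1421/60 = 148.8 rad/s
τ = P_out/ω = 93510/148.8 = 628.4 N·m
In lb·ft: 628.4/1.356 = 463 lb·ft

463 lb·ft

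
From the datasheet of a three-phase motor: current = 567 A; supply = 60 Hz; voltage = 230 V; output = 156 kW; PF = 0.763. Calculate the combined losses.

16.3 kW

P_in = √3·V·I·cosφ = 1.732×230×567×0.763 = 172339 W
P_out = 156000 W
Losses = P_in − P_out = 172339 − 156000 = 16339 W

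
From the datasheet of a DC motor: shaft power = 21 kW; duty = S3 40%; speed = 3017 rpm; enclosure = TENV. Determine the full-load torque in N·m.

66.5 N·m

ω = 2π × 3017/60 = 315.9 rad/s
τ = P/ω = 21000/315.9 = 66.5 N·m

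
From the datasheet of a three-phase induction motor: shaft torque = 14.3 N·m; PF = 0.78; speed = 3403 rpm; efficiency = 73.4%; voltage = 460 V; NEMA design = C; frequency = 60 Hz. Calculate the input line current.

ω = 2π×3403/60 = 356.4 rad/s; P_out = τω = 14.3 × 356.4 = 5097 W
P_in = P_out / η = 5097 / 0.734 = 6944 W
I_L = P_in / (√3·V_L·cosφ) = 6944 / (1.732 × 460 × 0.78) = 11.2 A

11.2 A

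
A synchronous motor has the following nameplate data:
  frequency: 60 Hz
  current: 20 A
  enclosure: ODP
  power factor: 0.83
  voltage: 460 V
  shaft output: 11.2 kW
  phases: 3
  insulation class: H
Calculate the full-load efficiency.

84.7 %

P_out = 11.2 kW = 11200 W
P_in = √3·V_L·I_L·cosφ = 1.732 × 460 × 20 × 0.83 = 13226 W
η = P_out / P_in = 11200 / 13226 = 0.847 = 84.7%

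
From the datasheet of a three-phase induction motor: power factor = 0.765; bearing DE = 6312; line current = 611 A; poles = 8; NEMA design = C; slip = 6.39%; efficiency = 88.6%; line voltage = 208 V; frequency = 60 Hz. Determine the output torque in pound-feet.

1250 lb·ft

P_in = √3·V·I·cosφ = 1.732 × 208 × 611 × 0.765 = 168389 W
P_out = η·P_in = 0.886 × 168389 = 149193 W
n_s = 120×60/8 = 900 rpm; n = 900×(1−0.0639) = 842 rpm
ω = 2π×842/60 = 88.17 rad/s
τ = P_out/ω = 149193/88.17 = 1692 N·m
In lb·ft: 1692/1.356 = 1250 lb·ft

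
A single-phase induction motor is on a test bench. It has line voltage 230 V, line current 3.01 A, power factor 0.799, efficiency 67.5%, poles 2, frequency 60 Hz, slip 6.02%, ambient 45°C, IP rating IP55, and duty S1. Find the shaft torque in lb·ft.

0.777 lb·ft

P_in = V·I·cosφ = 230 × 3.01 × 0.799 = 553 W
P_out = η·P_in = 0.675 × 553 = 373 W
n_s = 120×60/2 = 3600 rpm; n = 3600×(1−0.0602) = 3383 rpm
ω = 2π×3383/60 = 354.3 rad/s
τ = P_out/ω = 373/354.3 = 1.053 N·m
In lb·ft: 1.053/1.356 = 0.777 lb·ft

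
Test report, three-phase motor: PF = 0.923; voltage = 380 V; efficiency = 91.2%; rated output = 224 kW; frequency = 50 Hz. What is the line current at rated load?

404 A

P_out = 224 kW = 224000 W
P_in = P_out / η = 224000 / 0.912 = 245614 W
I_L = P_in / (√3·V_L·cosφ) = 245614 / (1.732 × 380 × 0.923) = 404 A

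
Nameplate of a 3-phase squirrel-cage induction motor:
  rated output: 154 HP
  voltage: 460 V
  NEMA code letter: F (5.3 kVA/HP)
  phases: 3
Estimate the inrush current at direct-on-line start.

S_LR = 5.3 × 154 = 816.2 kVA
I_LR = S_LR/(√3·V_L) = 816200/(1.732×460) = 1020 A

1020 A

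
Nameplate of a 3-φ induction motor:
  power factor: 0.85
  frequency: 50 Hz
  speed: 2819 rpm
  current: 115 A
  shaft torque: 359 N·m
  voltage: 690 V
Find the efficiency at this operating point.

ω = 2π × 2819/60 = 295.2 rad/s; P_out = τω = 359 × 295.2 = 105977 W
P_in = √3·V_L·I_L·cosφ = 1.732 × 690 × 115 × 0.85 = 116819 W
η = P_out / P_in = 105977 / 116819 = 0.907 = 90.7%

90.7 %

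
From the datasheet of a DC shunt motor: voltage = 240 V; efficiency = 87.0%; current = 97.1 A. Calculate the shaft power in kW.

20.3 kW

P_in = V·I = 240 × 97.1 = 23304 W
P_out = η·P_in = 0.87 × 23304 = 20274 W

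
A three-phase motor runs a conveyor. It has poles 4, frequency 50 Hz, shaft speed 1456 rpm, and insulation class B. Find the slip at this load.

n_s = 120f/p = 120×50/4 = 1500 rpm
s = (n_s − n)/n_s = (1500 − 1456)/1500 = 0.0293

2.93 %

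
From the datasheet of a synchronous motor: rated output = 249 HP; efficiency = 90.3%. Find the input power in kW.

206 kW

P_out = 249 × 746 = 185754 W
P_in = P_out/η = 185754/0.903 = 205708 W = 206 kW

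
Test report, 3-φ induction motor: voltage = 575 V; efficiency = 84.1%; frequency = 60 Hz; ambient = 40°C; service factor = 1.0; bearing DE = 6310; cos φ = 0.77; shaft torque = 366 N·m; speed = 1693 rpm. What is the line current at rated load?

ω = 2π×1693/60 = 177.3 rad/s; P_out = τω = 366 × 177.3 = 64892 W
P_in = P_out / η = 64892 / 0.841 = 77161 W
I_L = P_in / (√3·V_L·cosφ) = 77161 / (1.732 × 575 × 0.77) = 101 A

101 A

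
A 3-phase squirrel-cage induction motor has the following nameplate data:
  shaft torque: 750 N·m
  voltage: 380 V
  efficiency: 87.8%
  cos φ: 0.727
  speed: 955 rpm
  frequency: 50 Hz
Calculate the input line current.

ω = 2π×955/60 = 100 rad/s; P_out = τω = 750 × 100 = 75000 W
P_in = P_out / η = 75000 / 0.878 = 85421 W
I_L = P_in / (√3·V_L·cosφ) = 85421 / (1.732 × 380 × 0.727) = 179 A

179 A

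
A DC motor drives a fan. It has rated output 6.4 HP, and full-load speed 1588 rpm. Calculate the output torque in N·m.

P_out = 6.4 × 746 = 4774 W
ω = 2π × 1588/60 = 166.3 rad/s
τ = P_out/ω = 4774/166.3 = 28.7 N·m

28.7 N·m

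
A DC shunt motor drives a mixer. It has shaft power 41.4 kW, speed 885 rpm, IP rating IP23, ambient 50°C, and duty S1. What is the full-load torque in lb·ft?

329 lb·ft

ω = 2π × 885/60 = 92.68 rad/s
τ = P/ω = 41400/92.68 = 446.7 N·m
In lb·ft: 446.7/1.356 = 329 lb·ft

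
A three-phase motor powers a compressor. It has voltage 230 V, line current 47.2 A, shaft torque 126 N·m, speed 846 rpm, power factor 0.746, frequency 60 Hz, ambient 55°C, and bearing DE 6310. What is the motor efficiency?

79.6 %

ω = 2π × 846/60 = 88.59 rad/s; P_out = τω = 126 × 88.59 = 11162 W
P_in = √3·V_L·I_L·cosφ = 1.732 × 230 × 47.2 × 0.746 = 14027 W
η = P_out / P_in = 11162 / 14027 = 0.796 = 79.6%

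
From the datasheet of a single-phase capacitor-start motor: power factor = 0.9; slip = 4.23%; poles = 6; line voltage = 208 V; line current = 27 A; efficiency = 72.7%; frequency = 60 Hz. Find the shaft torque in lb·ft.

22.5 lb·ft

P_in = V·I·cosφ = 208 × 27 × 0.9 = 5054 W
P_out = η·P_in = 0.727 × 5054 = 3674 W
n_s = 120×60/6 = 1200 rpm; n = 1200×(1−0.0423) = 1149 rpm
ω = 2π×1149/60 = 120.3 rad/s
τ = P_out/ω = 3674/120.3 = 30.54 N·m
In lb·ft: 30.54/1.356 = 22.5 lb·ft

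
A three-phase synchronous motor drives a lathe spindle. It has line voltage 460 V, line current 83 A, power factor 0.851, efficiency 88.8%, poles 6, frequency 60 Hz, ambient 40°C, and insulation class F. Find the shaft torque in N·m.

398 N·m

P_in = √3·V·I·cosφ = 1.732 × 460 × 83 × 0.851 = 56275 W
P_out = η·P_in = 0.888 × 56275 = 49972 W
n = n_s = 120×60/6 = 1200 rpm (synchronous)
ω = 2π×1200/60 = 125.7 rad/s
τ = P_out/ω = 49972/125.7 = 398 N·m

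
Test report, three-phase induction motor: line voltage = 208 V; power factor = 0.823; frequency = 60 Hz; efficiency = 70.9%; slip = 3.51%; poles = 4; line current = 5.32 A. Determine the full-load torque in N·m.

6.15 N·m

P_in = √3·V·I·cosφ = 1.732 × 208 × 5.32 × 0.823 = 1577 W
P_out = η·P_in = 0.709 × 1577 = 1118 W
n_s = 120×60/4 = 1800 rpm; n = 1800×(1−0.0351) = 1737 rpm
ω = 2π×1737/60 = 181.9 rad/s
τ = P_out/ω = 1118/181.9 = 6.15 N·m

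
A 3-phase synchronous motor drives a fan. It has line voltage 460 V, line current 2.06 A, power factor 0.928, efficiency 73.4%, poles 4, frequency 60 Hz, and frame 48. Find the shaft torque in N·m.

P_in = √3·V·I·cosφ = 1.732 × 460 × 2.06 × 0.928 = 1523 W
P_out = η·P_in = 0.734 × 1523 = 1118 W
n = n_s = 120×60/4 = 1800 rpm (synchronous)
ω = 2π×1800/60 = 188.5 rad/s
τ = P_out/ω = 1118/188.5 = 5.93 N·m

5.93 N·m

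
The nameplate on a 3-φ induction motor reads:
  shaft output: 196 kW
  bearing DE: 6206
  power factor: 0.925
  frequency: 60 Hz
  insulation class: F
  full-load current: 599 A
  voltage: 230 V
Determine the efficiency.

P_out = 196 kW = 196000 W
P_in = √3·V_L·I_L·cosφ = 1.732 × 230 × 599 × 0.925 = 220721 W
η = P_out / P_in = 196000 / 220721 = 0.888 = 88.8%

88.8 %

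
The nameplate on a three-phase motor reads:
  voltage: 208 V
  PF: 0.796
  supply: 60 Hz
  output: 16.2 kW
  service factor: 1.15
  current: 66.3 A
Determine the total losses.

2810 W

P_in = √3·V·I·cosφ = 1.732×208×66.3×0.796 = 19012 W
P_out = 16200 W
Losses = P_in − P_out = 19012 − 16200 = 2812 W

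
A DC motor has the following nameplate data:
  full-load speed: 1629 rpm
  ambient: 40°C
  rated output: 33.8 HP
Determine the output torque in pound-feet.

P_out = 33.8 × 746 = 25215 W
ω = 2π × 1629/60 = 170.6 rad/s
τ = P_out/ω = 25215/170.6 = 147.8 N·m
In lb·ft: 147.8/1.356 = 109 lb·ft

109 lb·ft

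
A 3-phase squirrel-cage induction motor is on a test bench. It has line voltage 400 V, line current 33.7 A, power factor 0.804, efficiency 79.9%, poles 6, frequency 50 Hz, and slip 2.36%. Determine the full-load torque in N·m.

P_in = √3·V·I·cosφ = 1.732 × 400 × 33.7 × 0.804 = 18771 W
P_out = η·P_in = 0.799 × 18771 = 14998 W
n_s = 120×50/6 = 1000 rpm; n = 1000×(1−0.0236) = 976 rpm
ω = 2π×976/60 = 102.2 rad/s
τ = P_out/ω = 14998/102.2 = 147 N·m

147 N·m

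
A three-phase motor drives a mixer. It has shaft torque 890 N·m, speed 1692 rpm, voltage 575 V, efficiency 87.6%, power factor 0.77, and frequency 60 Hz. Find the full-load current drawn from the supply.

ω = 2π×1692/60 = 177.2 rad/s; P_out = τω = 890 × 177.2 = 157708 W
P_in = P_out / η = 157708 / 0.876 = 180032 W
I_L = P_in / (√3·V_L·cosφ) = 180032 / (1.732 × 575 × 0.77) = 235 A

235 A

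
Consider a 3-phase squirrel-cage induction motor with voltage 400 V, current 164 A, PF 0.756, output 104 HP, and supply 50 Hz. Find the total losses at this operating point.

P_in = √3·V·I·cosφ = 1.732×400×164×0.756 = 85896 W
P_out = 104×746 = 77584 W
Losses = P_in − P_out = 85896 − 77584 = 8312 W

8.31 kW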